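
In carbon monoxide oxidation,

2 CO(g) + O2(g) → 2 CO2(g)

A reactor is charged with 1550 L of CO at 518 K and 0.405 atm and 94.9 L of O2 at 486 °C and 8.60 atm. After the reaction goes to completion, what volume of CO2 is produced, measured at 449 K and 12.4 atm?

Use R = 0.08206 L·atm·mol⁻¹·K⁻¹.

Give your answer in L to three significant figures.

n(CO) = PV/RT = (0.405 × 1550) / (0.08206 × 518) = 14.77 mol
n(O2) = PV/RT = (8.60 × 94.9) / (0.08206 × 759.15) = 13.10 mol
For 14.77 mol CO, stoichiometry requires (1/2) × 14.77 = 7.385 mol O2; 13.10 mol is available, so CO is limiting.
n(CO2) = (2/2) × 14.77 = 14.77 mol
V(CO2) = nRT/P = 14.77 × 0.08206 × 449 / 12.4 = 43.89 L

43.9 L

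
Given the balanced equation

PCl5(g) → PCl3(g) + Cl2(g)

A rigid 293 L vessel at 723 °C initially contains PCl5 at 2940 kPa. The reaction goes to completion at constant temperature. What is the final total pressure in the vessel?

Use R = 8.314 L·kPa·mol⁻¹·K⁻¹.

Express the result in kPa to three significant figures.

Rigid vessel, constant T ⇒ P scales with total gas moles (1 → 2).
P_final = (2/1) × 2940 = 5880 kPa

5880 kPa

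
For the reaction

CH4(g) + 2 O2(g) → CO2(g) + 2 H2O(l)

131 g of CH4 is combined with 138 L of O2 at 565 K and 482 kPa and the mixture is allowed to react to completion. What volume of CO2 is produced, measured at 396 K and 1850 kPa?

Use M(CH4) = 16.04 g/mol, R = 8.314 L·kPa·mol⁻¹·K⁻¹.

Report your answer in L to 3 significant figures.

12.6 L

n(CH4) = 131 / 16.04 = 8.167 mol
n(O2) = PV/RT = (482 × 138) / (8.314 × 565) = 14.16 mol
For 8.167 mol CH4, stoichiometry requires (2/1) × 8.167 = 16.33 mol O2; 14.16 mol is available, so O2 is limiting.
n(CO2) = (1/2) × 14.16 = 7.080 mol
V(CO2) = nRT/P = 7.080 × 8.314 × 396 / 1850 = 12.60 L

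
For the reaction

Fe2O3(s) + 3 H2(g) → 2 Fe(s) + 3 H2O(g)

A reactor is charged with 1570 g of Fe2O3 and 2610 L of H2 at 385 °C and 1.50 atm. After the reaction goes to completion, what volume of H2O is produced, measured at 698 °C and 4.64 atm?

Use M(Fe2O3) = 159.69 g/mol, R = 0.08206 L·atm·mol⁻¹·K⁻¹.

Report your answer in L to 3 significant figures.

n(Fe2O3) = 1570 / 159.69 = 9.832 mol
n(H2) = PV/RT = (1.50 × 2610) / (0.08206 × 658.15) = 72.49 mol
For 9.832 mol Fe2O3, stoichiometry requires (3/1) × 9.832 = 29.50 mol H2; 72.49 mol is available, so Fe2O3 is limiting.
n(H2O) = (3/1) × 9.832 = 29.50 mol
V(H2O) = nRT/P = 29.50 × 0.08206 × 971.15 / 4.64 = 506.7 L

507 L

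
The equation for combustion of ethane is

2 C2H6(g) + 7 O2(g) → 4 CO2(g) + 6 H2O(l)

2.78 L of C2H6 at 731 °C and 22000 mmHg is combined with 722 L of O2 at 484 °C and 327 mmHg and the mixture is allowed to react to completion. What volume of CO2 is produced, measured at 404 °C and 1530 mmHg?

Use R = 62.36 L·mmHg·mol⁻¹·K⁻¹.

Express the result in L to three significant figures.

53.9 L

n(C2H6) = PV/RT = (22000 × 2.78) / (62.36 × 1004.15) = 0.9767 mol
n(O2) = PV/RT = (327 × 722) / (62.36 × 757.15) = 5.000 mol
For 0.9767 mol C2H6, stoichiometry requires (7/2) × 0.9767 = 3.418 mol O2; 5.000 mol is available, so C2H6 is limiting.
n(CO2) = (4/2) × 0.9767 = 1.953 mol
V(CO2) = nRT/P = 1.953 × 62.36 × 677.15 / 1530 = 53.90 L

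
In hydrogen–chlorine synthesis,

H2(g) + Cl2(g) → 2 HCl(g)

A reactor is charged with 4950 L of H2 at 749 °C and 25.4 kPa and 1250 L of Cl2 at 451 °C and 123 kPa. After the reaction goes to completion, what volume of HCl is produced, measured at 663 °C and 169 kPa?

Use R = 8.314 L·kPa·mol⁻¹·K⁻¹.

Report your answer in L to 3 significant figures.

n(H2) = PV/RT = (25.4 × 4950) / (8.314 × 1022.15) = 14.79 mol
n(Cl2) = PV/RT = (123 × 1250) / (8.314 × 724.15) = 25.54 mol
For 14.79 mol H2, stoichiometry requires (1/1) × 14.79 = 14.79 mol Cl2; 25.54 mol is available, so H2 is limiting.
n(HCl) = (2/1) × 14.79 = 29.58 mol
V(HCl) = nRT/P = 29.58 × 8.314 × 936.15 / 169 = 1362 L

1360 L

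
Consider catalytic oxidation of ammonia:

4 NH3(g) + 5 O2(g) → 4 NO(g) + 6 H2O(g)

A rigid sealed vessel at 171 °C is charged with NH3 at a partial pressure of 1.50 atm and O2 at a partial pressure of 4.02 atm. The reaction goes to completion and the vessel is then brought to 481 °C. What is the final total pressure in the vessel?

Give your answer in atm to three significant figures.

10.0 atm

At constant V, partial pressures at 171 °C are proportional to moles, so apply stoichiometry directly to pressures.
P(O2) required for 1.50 atm of NH3 = (5/4) × 1.50 = 1.875 atm; available 4.02 atm, so NH3 is limiting.
P(O2) remaining = 4.02 − (5/4) × 1.50 = 2.145 atm
P(gaseous products) = (4+6)/4 × 1.50 = 3.750 atm
P_total at 171 °C = 2.145 + 3.750 = 5.895 atm
Scaling to 481 °C: P = 5.895 × 754.15/444.15 = 10.01 atm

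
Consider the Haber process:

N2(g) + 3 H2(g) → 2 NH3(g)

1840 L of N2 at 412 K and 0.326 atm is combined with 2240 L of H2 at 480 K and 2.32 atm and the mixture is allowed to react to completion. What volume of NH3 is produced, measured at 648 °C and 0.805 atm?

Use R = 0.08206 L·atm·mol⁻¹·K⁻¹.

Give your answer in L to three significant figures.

3330 L

n(N2) = PV/RT = (0.326 × 1840) / (0.08206 × 412) = 17.74 mol
n(H2) = PV/RT = (2.32 × 2240) / (0.08206 × 480) = 131.9 mol
For 17.74 mol N2, stoichiometry requires (3/1) × 17.74 = 53.22 mol H2; 131.9 mol is available, so N2 is limiting.
n(NH3) = (2/1) × 17.74 = 35.48 mol
V(NH3) = nRT/P = 35.48 × 0.08206 × 921.15 / 0.805 = 3332 L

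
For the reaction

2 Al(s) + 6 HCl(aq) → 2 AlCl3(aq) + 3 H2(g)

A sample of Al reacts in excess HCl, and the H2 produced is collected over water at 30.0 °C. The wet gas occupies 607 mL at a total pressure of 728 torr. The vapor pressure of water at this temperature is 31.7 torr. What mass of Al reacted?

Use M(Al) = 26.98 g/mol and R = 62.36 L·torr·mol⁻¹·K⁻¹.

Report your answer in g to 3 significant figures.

P(H2) = 728 − 31.7 = 696.3 torr
n(H2) = PV/RT = (696.3 × 0.6070) / (62.36 × 303.15) = 0.02236 mol
n(Al) = (2/3) × 0.02236 = 0.01491 mol
m(Al) = 0.01491 × 26.98 = 0.4023 g

0.402 g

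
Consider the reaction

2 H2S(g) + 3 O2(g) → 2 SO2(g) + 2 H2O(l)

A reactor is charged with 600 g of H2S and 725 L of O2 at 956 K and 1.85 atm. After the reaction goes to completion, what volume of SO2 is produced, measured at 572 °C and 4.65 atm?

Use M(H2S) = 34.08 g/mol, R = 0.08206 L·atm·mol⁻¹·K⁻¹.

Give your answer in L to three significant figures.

170 L

n(H2S) = 600 / 34.08 = 17.61 mol
n(O2) = PV/RT = (1.85 × 725) / (0.08206 × 956) = 17.10 mol
For 17.61 mol H2S, stoichiometry requires (3/2) × 17.61 = 26.41 mol O2; 17.10 mol is available, so O2 is limiting.
n(SO2) = (2/3) × 17.10 = 11.40 mol
V(SO2) = nRT/P = 11.40 × 0.08206 × 845.15 / 4.65 = 170.0 L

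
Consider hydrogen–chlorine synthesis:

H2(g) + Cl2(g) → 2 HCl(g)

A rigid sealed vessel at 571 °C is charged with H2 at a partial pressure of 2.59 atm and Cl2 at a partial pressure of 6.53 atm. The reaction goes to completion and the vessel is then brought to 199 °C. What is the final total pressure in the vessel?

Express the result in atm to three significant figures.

Because the vessel is rigid and T is held at 571 °C, work the stoichiometry in partial pressures (P_i = n_iRT/V).
P(Cl2) required for 2.59 atm of H2 = (1/1) × 2.59 = 2.590 atm; available 6.53 atm, so H2 is limiting.
P(Cl2) remaining = 6.53 − (1/1) × 2.59 = 3.940 atm
P(gaseous products) = (2)/1 × 2.59 = 5.180 atm
P_total at 571 °C = 3.940 + 5.180 = 9.120 atm
Scaling to 199 °C: P = 9.120 × 472.15/844.15 = 5.101 atm

5.10 atm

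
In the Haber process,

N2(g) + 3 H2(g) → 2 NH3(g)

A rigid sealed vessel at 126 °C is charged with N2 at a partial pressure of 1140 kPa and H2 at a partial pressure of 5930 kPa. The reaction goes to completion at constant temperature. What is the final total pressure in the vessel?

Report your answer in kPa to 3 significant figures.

At constant V, partial pressures at 126 °C are proportional to moles, so apply stoichiometry directly to pressures.
P(H2) required for 1140 kPa of N2 = (3/1) × 1140 = 3420 kPa; available 5930 kPa, so N2 is limiting.
P(H2) remaining = 5930 − (3/1) × 1140 = 2510 kPa
P(gaseous products) = (2)/1 × 1140 = 2280 kPa
P_total at 126 °C = 2510 + 2280 = 4790 kPa

4790 kPa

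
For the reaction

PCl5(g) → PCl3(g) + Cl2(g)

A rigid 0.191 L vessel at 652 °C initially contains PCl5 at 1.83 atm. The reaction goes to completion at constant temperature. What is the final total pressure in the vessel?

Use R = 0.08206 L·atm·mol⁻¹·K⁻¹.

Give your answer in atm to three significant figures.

3.66 atm

At constant T and V, P ∝ n(gas): 1 mol gas → 2 mol gas.
P_final = (2/1) × 1.83 = 3.660 atm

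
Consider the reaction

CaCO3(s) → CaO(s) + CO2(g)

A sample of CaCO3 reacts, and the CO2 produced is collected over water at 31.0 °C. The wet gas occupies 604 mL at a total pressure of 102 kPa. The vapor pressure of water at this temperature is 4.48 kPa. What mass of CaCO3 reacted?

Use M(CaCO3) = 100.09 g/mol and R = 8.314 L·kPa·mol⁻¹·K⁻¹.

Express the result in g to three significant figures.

2.33 g

P(CO2) = 102 − 4.48 = 97.52 kPa
n(CO2) = PV/RT = (97.52 × 0.6040) / (8.314 × 304.15) = 0.02329 mol
n(CaCO3) = (1/1) × 0.02329 = 0.02329 mol
m(CaCO3) = 0.02329 × 100.09 = 2.331 g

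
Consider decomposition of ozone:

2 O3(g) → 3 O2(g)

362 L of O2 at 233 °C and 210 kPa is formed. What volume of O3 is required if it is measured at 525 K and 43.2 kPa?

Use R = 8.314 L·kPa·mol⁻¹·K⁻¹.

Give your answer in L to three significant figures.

n(O2) = PV/RT = (210 × 362) / (8.314 × 506.15) = 18.07 mol
n(O3) = (2/3) × 18.07 = 12.05 mol
V = nRT/P = 12.05 × 8.314 × 525 / 43.2 = 1218 L

1220 L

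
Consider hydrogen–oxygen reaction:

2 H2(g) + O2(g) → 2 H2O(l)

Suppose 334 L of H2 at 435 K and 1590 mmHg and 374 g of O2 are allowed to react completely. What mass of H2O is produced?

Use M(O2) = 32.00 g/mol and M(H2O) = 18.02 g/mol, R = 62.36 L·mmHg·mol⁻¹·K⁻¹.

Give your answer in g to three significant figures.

353 g

n(H2) = PV/RT = (1590 × 334) / (62.36 × 435) = 19.58 mol
n(O2) = 374 / 32.00 = 11.69 mol
For 19.58 mol H2, stoichiometry requires (1/2) × 19.58 = 9.790 mol O2; 11.69 mol is available, so H2 is limiting.
n(H2O) = (2/2) × 19.58 = 19.58 mol
m(H2O) = 19.58 × 18.02 = 352.8 g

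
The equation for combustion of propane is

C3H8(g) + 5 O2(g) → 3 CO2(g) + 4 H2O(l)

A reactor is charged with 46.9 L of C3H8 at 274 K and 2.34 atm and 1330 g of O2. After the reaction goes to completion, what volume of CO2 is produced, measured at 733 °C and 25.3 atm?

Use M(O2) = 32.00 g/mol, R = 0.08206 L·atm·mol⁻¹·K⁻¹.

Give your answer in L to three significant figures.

47.8 L

n(C3H8) = PV/RT = (2.34 × 46.9) / (0.08206 × 274) = 4.881 mol
n(O2) = 1330 / 32.00 = 41.56 mol
For 4.881 mol C3H8, stoichiometry requires (5/1) × 4.881 = 24.41 mol O2; 41.56 mol is available, so C3H8 is limiting.
n(CO2) = (3/1) × 4.881 = 14.64 mol
V(CO2) = nRT/P = 14.64 × 0.08206 × 1006.15 / 25.3 = 47.78 L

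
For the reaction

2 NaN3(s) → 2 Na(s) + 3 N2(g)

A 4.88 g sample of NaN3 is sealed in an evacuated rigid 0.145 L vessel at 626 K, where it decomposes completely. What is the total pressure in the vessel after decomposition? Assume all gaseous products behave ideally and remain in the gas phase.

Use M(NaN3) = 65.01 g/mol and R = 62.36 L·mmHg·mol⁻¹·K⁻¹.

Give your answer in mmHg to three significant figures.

30300 mmHg

n(NaN3) = 4.88 / 65.01 = 0.07507 mol
n(gas produced) = (3/2) × 0.07507 = 0.1126 mol
P = nRT/V = 0.1126 × 62.36 × 626 / 0.145 = 30310 mmHg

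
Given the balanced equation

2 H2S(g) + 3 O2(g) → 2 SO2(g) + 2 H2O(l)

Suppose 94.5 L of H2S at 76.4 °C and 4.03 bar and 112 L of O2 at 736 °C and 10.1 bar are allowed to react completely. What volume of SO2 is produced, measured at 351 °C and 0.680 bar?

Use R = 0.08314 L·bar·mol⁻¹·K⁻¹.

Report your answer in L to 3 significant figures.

n(H2S) = PV/RT = (4.03 × 94.5) / (0.08314 × 349.55) = 13.10 mol
n(O2) = PV/RT = (10.1 × 112) / (0.08314 × 1009.15) = 13.48 mol
For 13.10 mol H2S, stoichiometry requires (3/2) × 13.10 = 19.65 mol O2; 13.48 mol is available, so O2 is limiting.
n(SO2) = (2/3) × 13.48 = 8.987 mol
V(SO2) = nRT/P = 8.987 × 0.08314 × 624.15 / 0.680 = 685.8 L

686 L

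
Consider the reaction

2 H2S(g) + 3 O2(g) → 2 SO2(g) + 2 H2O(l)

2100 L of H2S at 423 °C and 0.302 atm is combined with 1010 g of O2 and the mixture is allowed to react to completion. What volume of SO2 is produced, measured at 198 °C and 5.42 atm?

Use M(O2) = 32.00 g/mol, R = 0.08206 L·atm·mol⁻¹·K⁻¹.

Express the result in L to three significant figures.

79.2 L

n(H2S) = PV/RT = (0.302 × 2100) / (0.08206 × 696.15) = 11.10 mol
n(O2) = 1010 / 32.00 = 31.56 mol
For 11.10 mol H2S, stoichiometry requires (3/2) × 11.10 = 16.65 mol O2; 31.56 mol is available, so H2S is limiting.
n(SO2) = (2/2) × 11.10 = 11.10 mol
V(SO2) = nRT/P = 11.10 × 0.08206 × 471.15 / 5.42 = 79.18 L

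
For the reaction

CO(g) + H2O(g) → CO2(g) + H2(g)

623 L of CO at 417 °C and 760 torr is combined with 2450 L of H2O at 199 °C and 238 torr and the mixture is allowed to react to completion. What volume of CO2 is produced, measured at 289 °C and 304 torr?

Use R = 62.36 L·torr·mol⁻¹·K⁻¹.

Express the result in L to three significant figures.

n(CO) = PV/RT = (760 × 623) / (62.36 × 690.15) = 11.00 mol
n(H2O) = PV/RT = (238 × 2450) / (62.36 × 472.15) = 19.80 mol
For 11.00 mol CO, stoichiometry requires (1/1) × 11.00 = 11.00 mol H2O; 19.80 mol is available, so CO is limiting.
n(CO2) = (1/1) × 11.00 = 11.00 mol
V(CO2) = nRT/P = 11.00 × 62.36 × 562.15 / 304 = 1268 L

1270 L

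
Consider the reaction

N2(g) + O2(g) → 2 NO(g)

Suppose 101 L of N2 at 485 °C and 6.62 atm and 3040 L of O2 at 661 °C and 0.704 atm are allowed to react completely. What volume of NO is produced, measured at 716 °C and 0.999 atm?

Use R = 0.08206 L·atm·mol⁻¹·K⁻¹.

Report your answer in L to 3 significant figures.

1750 L

n(N2) = PV/RT = (6.62 × 101) / (0.08206 × 758.15) = 10.75 mol
n(O2) = PV/RT = (0.704 × 3040) / (0.08206 × 934.15) = 27.92 mol
For 10.75 mol N2, stoichiometry requires (1/1) × 10.75 = 10.75 mol O2; 27.92 mol is available, so N2 is limiting.
n(NO) = (2/1) × 10.75 = 21.50 mol
V(NO) = nRT/P = 21.50 × 0.08206 × 989.15 / 0.999 = 1747 L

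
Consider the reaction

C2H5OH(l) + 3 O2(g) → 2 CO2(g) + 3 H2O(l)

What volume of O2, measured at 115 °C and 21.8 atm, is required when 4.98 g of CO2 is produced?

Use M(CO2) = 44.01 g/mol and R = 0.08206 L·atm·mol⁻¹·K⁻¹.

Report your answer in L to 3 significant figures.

n(CO2) = 4.980 / 44.01 = 0.1132 mol
n(O2) = (3/2) × 0.1132 = 0.1698 mol
V = nRT/P = 0.1698 × 0.08206 × 388.15 / 21.8 = 0.2481 L

0.248 L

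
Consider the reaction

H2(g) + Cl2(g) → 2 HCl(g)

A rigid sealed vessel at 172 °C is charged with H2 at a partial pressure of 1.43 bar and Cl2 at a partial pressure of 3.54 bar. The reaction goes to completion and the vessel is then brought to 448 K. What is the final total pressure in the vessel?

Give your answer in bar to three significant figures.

5.00 bar

At constant V, partial pressures at 172 °C are proportional to moles, so apply stoichiometry directly to pressures.
P(Cl2) required for 1.43 bar of H2 = (1/1) × 1.43 = 1.430 bar; available 3.54 bar, so H2 is limiting.
P(Cl2) remaining = 3.54 − (1/1) × 1.43 = 2.110 bar
P(gaseous products) = (2)/1 × 1.43 = 2.860 bar
P_total at 172 °C = 2.110 + 2.860 = 4.970 bar
Scaling to 448 K: P = 4.970 × 448/445.15 = 5.002 bar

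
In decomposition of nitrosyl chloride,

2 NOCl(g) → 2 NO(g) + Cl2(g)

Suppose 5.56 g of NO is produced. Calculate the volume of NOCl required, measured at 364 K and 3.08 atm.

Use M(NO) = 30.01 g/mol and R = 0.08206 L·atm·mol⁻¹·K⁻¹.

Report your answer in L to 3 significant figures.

1.80 L

n(NO) = 5.560 / 30.01 = 0.1853 mol
n(NOCl) = (2/2) × 0.1853 = 0.1853 mol
V = nRT/P = 0.1853 × 0.08206 × 364 / 3.08 = 1.797 L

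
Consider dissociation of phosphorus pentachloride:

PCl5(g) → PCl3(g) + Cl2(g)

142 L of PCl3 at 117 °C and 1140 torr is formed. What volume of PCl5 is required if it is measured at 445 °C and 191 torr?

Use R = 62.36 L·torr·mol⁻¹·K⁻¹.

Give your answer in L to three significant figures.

n(PCl3) = PV/RT = (1140 × 142) / (62.36 × 390.15) = 6.654 mol
n(PCl5) = (1/1) × 6.654 = 6.654 mol
V = nRT/P = 6.654 × 62.36 × 718.15 / 191 = 1560 L

1560 L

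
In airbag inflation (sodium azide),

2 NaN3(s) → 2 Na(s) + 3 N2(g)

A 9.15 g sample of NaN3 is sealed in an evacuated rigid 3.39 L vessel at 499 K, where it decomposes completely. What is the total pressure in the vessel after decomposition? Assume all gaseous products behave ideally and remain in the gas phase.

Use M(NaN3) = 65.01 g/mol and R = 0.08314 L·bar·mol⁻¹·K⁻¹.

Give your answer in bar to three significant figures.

2.58 bar

n(NaN3) = 9.15 / 65.01 = 0.1407 mol
n(gas produced) = (3/2) × 0.1407 = 0.2110 mol
P = nRT/V = 0.2110 × 0.08314 × 499 / 3.39 = 2.582 bar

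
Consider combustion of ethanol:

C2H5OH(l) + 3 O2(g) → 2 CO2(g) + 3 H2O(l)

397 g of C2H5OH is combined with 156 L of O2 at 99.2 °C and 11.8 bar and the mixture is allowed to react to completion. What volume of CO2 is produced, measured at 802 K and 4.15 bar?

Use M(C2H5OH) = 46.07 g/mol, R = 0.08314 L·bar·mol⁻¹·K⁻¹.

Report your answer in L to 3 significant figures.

277 L

n(C2H5OH) = 397 / 46.07 = 8.617 mol
n(O2) = PV/RT = (11.8 × 156) / (0.08314 × 372.35) = 59.46 mol
For 8.617 mol C2H5OH, stoichiometry requires (3/1) × 8.617 = 25.85 mol O2; 59.46 mol is available, so C2H5OH is limiting.
n(CO2) = (2/1) × 8.617 = 17.23 mol
V(CO2) = nRT/P = 17.23 × 0.08314 × 802 / 4.15 = 276.8 L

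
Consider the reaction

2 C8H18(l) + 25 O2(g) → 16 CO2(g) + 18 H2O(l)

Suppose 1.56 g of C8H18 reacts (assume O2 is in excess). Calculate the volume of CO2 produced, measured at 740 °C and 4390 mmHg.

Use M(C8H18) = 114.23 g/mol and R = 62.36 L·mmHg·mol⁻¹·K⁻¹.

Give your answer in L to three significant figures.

n(C8H18) = 1.560 / 114.23 = 0.01366 mol
n(CO2) = (16/2) × 0.01366 = 0.1093 mol
V = nRT/P = 0.1093 × 62.36 × 1013.15 / 4390 = 1.573 L

1.57 L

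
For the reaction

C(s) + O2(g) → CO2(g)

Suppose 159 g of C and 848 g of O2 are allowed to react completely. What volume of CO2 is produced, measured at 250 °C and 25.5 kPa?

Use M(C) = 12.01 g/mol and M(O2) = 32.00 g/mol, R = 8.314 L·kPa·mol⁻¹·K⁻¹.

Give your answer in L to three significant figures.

2260 L

n(C) = 159 / 12.01 = 13.24 mol
n(O2) = 848 / 32.00 = 26.50 mol
For 13.24 mol C, stoichiometry requires (1/1) × 13.24 = 13.24 mol O2; 26.50 mol is available, so C is limiting.
n(CO2) = (1/1) × 13.24 = 13.24 mol
V(CO2) = nRT/P = 13.24 × 8.314 × 523.15 / 25.5 = 2258 L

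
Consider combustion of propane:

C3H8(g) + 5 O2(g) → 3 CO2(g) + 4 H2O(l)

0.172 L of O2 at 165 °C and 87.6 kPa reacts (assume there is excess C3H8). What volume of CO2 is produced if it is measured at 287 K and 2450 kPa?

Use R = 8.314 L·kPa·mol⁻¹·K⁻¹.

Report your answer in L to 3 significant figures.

0.00242 L

n(O2) = PV/RT = (87.6 × 0.172) / (8.314 × 438.15) = 0.004136 mol
n(CO2) = (3/5) × 0.004136 = 0.002482 mol
V = nRT/P = 0.002482 × 8.314 × 287 / 2450 = 0.002417 L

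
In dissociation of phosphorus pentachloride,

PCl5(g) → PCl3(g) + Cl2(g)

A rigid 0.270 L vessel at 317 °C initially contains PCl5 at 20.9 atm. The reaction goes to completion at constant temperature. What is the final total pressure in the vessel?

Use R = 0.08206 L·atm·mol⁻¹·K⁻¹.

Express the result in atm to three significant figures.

Since T and V are fixed, P_final/P_initial = n_final/n_initial = 2/1.
P_final = (2/1) × 20.9 = 41.80 atm

41.8 atm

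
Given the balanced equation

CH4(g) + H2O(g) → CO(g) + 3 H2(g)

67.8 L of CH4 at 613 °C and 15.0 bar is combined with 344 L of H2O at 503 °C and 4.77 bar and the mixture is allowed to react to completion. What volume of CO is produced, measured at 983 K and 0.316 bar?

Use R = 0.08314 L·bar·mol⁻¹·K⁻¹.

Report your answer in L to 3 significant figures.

3570 L

n(CH4) = PV/RT = (15.0 × 67.8) / (0.08314 × 886.15) = 13.80 mol
n(H2O) = PV/RT = (4.77 × 344) / (0.08314 × 776.15) = 25.43 mol
For 13.80 mol CH4, stoichiometry requires (1/1) × 13.80 = 13.80 mol H2O; 25.43 mol is available, so CH4 is limiting.
n(CO) = (1/1) × 13.80 = 13.80 mol
V(CO) = nRT/P = 13.80 × 0.08314 × 983 / 0.316 = 3569 L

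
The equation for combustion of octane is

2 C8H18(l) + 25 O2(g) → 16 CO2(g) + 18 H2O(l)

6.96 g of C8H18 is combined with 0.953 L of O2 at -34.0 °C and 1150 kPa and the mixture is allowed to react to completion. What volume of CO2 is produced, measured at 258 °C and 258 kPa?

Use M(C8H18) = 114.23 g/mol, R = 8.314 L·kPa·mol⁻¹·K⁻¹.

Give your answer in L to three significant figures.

6.04 L

n(C8H18) = 6.96 / 114.23 = 0.06093 mol
n(O2) = PV/RT = (1150 × 0.953) / (8.314 × 239.15) = 0.5512 mol
For 0.06093 mol C8H18, stoichiometry requires (25/2) × 0.06093 = 0.7616 mol O2; 0.5512 mol is available, so O2 is limiting.
n(CO2) = (16/25) × 0.5512 = 0.3528 mol
V(CO2) = nRT/P = 0.3528 × 8.314 × 531.15 / 258 = 6.039 L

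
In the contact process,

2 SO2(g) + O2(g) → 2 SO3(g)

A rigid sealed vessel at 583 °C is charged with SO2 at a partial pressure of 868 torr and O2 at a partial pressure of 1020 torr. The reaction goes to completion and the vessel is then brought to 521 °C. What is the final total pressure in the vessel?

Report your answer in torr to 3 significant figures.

At constant V, partial pressures at 583 °C are proportional to moles, so apply stoichiometry directly to pressures.
P(O2) required for 868 torr of SO2 = (1/2) × 868 = 434.0 torr; available 1020 torr, so SO2 is limiting.
P(O2) remaining = 1020 − (1/2) × 868 = 586.0 torr
P(gaseous products) = (2)/2 × 868 = 868.0 torr
P_total at 583 °C = 586.0 + 868.0 = 1454 torr
Scaling to 521 °C: P = 1454 × 794.15/856.15 = 1349 torr

1350 torr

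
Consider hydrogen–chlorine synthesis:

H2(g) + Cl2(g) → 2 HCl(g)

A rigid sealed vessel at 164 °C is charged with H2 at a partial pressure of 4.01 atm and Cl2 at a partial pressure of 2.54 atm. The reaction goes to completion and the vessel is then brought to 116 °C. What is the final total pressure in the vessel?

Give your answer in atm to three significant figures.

5.83 atm

With V and T fixed, P_i ∝ n_i, so the mole ratios apply directly to partial pressures at 164 °C.
P(Cl2) required for 4.01 atm of H2 = (1/1) × 4.01 = 4.010 atm; available 2.54 atm, so Cl2 is limiting.
P(H2) remaining = 4.01 − (1/1) × 2.54 = 1.470 atm
P(gaseous products) = (2)/1 × 2.54 = 5.080 atm
P_total at 164 °C = 1.470 + 5.080 = 6.550 atm
Scaling to 116 °C: P = 6.550 × 389.15/437.15 = 5.831 atm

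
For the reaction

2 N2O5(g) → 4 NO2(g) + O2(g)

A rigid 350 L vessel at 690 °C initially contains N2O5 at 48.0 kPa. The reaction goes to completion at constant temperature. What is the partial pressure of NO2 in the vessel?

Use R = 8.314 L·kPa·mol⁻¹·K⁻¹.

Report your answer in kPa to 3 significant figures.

n(N2O5)₀ = PV/RT = (48.0 × 350) / (8.314 × 963.15) = 2.098 mol
n(NO2) = (4/2) × 2.098 = 4.196 mol
P(NO2) = nRT/V = 4.196 × 8.314 × 963.15 / 350 = 96.00 kPa

96.0 kPa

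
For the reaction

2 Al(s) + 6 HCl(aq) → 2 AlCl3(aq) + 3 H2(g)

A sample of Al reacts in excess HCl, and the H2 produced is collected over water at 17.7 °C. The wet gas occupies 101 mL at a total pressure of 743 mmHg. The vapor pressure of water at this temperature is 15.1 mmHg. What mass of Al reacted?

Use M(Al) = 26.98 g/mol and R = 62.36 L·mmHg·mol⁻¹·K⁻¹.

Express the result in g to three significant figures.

P(H2) = 743 − 15.1 = 727.9 mmHg
n(H2) = PV/RT = (727.9 × 0.1010) / (62.36 × 290.85) = 0.004053 mol
n(Al) = (2/3) × 0.004053 = 0.002702 mol
m(Al) = 0.002702 × 26.98 = 0.07290 g

0.0729 g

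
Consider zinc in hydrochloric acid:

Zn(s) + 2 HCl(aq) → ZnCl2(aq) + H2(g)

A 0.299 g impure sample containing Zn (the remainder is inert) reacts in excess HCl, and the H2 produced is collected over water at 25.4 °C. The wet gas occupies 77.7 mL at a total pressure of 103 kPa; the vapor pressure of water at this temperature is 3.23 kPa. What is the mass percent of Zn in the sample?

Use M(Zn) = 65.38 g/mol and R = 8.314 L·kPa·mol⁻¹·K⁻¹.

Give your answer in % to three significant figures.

68.3 %

P(H2) = 103 − 3.23 = 99.77 kPa
n(H2) = PV/RT = (99.77 × 0.07770) / (8.314 × 298.55) = 0.003123 mol
n(Zn) = (1/1) × 0.003123 = 0.003123 mol
m(Zn) = 0.003123 × 65.38 = 0.2042 g
%Zn = 0.2042 / 0.299 × 100 = 68.29%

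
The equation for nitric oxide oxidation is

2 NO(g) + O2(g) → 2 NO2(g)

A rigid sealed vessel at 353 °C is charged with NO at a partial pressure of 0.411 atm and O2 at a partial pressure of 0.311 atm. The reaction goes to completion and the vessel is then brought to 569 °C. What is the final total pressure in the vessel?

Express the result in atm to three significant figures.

0.695 atm

At constant V, partial pressures at 353 °C are proportional to moles, so apply stoichiometry directly to pressures.
P(O2) required for 0.411 atm of NO = (1/2) × 0.411 = 0.2055 atm; available 0.311 atm, so NO is limiting.
P(O2) remaining = 0.311 − (1/2) × 0.411 = 0.1055 atm
P(gaseous products) = (2)/2 × 0.411 = 0.4110 atm
P_total at 353 °C = 0.1055 + 0.4110 = 0.5165 atm
Scaling to 569 °C: P = 0.5165 × 842.15/626.15 = 0.6947 atm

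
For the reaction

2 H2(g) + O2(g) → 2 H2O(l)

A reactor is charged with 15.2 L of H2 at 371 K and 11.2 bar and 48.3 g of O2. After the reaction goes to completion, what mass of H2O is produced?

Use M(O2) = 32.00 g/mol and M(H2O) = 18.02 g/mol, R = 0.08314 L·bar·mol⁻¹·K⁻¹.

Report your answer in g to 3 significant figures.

n(H2) = PV/RT = (11.2 × 15.2) / (0.08314 × 371) = 5.519 mol
n(O2) = 48.3 / 32.00 = 1.509 mol
For 5.519 mol H2, stoichiometry requires (1/2) × 5.519 = 2.760 mol O2; 1.509 mol is available, so O2 is limiting.
n(H2O) = (2/1) × 1.509 = 3.018 mol
m(H2O) = 3.018 × 18.02 = 54.38 g

54.4 g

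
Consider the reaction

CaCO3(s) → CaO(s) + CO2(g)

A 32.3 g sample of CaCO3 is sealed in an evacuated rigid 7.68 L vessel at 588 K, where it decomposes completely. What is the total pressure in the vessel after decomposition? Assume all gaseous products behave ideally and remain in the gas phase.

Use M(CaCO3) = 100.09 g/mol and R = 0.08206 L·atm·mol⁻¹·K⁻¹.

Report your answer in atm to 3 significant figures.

2.03 atm

n(CaCO3) = 32.3 / 100.09 = 0.3227 mol
n(gas produced) = (1/1) × 0.3227 = 0.3227 mol
P = nRT/V = 0.3227 × 0.08206 × 588 / 7.68 = 2.027 atm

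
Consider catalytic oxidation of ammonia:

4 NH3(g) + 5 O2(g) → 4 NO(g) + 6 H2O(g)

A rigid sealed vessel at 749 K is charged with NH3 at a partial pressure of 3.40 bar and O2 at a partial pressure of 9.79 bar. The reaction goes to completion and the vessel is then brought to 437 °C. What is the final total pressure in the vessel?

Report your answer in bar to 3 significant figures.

With V and T fixed, P_i ∝ n_i, so the mole ratios apply directly to partial pressures at 749 K.
P(O2) required for 3.40 bar of NH3 = (5/4) × 3.40 = 4.250 bar; available 9.79 bar, so NH3 is limiting.
P(O2) remaining = 9.79 − (5/4) × 3.40 = 5.540 bar
P(gaseous products) = (4+6)/4 × 3.40 = 8.500 bar
P_total at 749 K = 5.540 + 8.500 = 14.04 bar
Scaling to 437 °C: P = 14.04 × 710.15/749 = 13.31 bar

13.3 bar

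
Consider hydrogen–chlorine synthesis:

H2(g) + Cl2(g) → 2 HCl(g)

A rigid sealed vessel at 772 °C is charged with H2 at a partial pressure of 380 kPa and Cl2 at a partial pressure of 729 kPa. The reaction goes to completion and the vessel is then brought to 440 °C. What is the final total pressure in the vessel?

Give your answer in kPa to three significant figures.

At constant V, partial pressures at 772 °C are proportional to moles, so apply stoichiometry directly to pressures.
P(Cl2) required for 380 kPa of H2 = (1/1) × 380 = 380.0 kPa; available 729 kPa, so H2 is limiting.
P(Cl2) remaining = 729 − (1/1) × 380 = 349.0 kPa
P(gaseous products) = (2)/1 × 380 = 760.0 kPa
P_total at 772 °C = 349.0 + 760.0 = 1109 kPa
Scaling to 440 °C: P = 1109 × 713.15/1045.15 = 756.7 kPa

757 kPa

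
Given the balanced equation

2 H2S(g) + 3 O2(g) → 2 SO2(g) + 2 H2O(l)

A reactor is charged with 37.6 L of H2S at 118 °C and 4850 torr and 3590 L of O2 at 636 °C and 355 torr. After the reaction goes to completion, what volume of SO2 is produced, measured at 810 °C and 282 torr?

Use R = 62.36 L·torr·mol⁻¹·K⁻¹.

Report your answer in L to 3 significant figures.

1790 L

n(H2S) = PV/RT = (4850 × 37.6) / (62.36 × 391.15) = 7.476 mol
n(O2) = PV/RT = (355 × 3590) / (62.36 × 909.15) = 22.48 mol
For 7.476 mol H2S, stoichiometry requires (3/2) × 7.476 = 11.21 mol O2; 22.48 mol is available, so H2S is limiting.
n(SO2) = (2/2) × 7.476 = 7.476 mol
V(SO2) = nRT/P = 7.476 × 62.36 × 1083.15 / 282 = 1791 L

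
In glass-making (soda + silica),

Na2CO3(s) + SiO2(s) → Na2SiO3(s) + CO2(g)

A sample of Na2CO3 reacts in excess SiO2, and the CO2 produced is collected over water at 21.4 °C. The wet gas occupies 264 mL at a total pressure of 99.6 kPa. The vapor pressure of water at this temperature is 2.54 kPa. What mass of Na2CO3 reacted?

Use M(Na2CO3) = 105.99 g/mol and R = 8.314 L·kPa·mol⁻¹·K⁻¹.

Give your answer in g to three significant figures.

1.11 g

P(CO2) = 99.6 − 2.54 = 97.06 kPa
n(CO2) = PV/RT = (97.06 × 0.2640) / (8.314 × 294.55) = 0.01046 mol
n(Na2CO3) = (1/1) × 0.01046 = 0.01046 mol
m(Na2CO3) = 0.01046 × 105.99 = 1.109 g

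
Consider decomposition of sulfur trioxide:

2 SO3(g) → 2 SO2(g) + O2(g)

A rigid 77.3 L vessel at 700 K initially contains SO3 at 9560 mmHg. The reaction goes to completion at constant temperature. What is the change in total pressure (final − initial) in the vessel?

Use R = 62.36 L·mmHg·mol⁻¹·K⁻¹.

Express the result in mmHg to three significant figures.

Rigid vessel, constant T ⇒ P scales with total gas moles (2 → 3).
P_final = (3/2) × 9560 = 14340 mmHg; ΔP = 14340 − 9560 = 4780 mmHg

4780 mmHg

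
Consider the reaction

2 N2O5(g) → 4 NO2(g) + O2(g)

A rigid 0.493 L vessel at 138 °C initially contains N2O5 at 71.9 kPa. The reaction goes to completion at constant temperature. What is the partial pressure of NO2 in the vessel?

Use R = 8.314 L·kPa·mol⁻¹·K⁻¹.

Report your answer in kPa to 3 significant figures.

144 kPa

n(N2O5)₀ = PV/RT = (71.9 × 0.493) / (8.314 × 411.15) = 0.01037 mol
n(NO2) = (4/2) × 0.01037 = 0.02074 mol
P(NO2) = nRT/V = 0.02074 × 8.314 × 411.15 / 0.493 = 143.8 kPa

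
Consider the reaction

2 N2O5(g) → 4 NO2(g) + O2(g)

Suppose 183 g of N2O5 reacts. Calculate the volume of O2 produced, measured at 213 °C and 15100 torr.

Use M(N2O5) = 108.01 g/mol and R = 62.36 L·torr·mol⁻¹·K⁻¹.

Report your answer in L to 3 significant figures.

n(N2O5) = 183.0 / 108.01 = 1.694 mol
n(O2) = (1/2) × 1.694 = 0.8470 mol
V = nRT/P = 0.8470 × 62.36 × 486.15 / 15100 = 1.701 L

1.70 L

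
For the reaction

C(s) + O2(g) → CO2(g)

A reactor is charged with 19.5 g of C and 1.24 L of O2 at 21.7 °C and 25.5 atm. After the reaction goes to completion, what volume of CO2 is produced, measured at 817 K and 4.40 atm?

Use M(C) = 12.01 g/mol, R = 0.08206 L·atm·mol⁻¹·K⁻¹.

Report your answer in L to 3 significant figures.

n(C) = 19.5 / 12.01 = 1.624 mol
n(O2) = PV/RT = (25.5 × 1.24) / (0.08206 × 294.85) = 1.307 mol
For 1.624 mol C, stoichiometry requires (1/1) × 1.624 = 1.624 mol O2; 1.307 mol is available, so O2 is limiting.
n(CO2) = (1/1) × 1.307 = 1.307 mol
V(CO2) = nRT/P = 1.307 × 0.08206 × 817 / 4.40 = 19.91 L

19.9 L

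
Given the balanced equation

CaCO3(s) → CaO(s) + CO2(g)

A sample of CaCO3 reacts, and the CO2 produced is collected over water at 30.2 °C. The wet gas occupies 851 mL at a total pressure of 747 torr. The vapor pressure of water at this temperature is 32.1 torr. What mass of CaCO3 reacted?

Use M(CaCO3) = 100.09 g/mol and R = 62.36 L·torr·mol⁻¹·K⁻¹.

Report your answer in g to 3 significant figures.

P(CO2) = 747 − 32.1 = 714.9 torr
n(CO2) = PV/RT = (714.9 × 0.8510) / (62.36 × 303.35) = 0.03216 mol
n(CaCO3) = (1/1) × 0.03216 = 0.03216 mol
m(CaCO3) = 0.03216 × 100.09 = 3.219 g

3.22 g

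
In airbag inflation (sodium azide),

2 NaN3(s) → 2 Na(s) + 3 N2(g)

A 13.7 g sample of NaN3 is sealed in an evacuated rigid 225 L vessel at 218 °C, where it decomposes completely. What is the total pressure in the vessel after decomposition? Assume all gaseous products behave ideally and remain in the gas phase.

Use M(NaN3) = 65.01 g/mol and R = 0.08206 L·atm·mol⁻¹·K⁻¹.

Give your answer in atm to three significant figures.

0.0566 atm

n(NaN3) = 13.7 / 65.01 = 0.2107 mol
n(gas produced) = (3/2) × 0.2107 = 0.3160 mol
P = nRT/V = 0.3160 × 0.08206 × 491.15 / 225 = 0.05660 atm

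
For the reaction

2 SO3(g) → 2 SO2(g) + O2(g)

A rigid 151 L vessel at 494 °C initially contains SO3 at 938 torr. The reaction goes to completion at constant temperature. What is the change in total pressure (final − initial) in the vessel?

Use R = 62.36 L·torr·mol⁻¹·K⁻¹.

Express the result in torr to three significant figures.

Rigid vessel, constant T ⇒ P scales with total gas moles (2 → 3).
P_final = (3/2) × 938 = 1407 torr; ΔP = 1407 − 938 = 469.0 torr

469 torr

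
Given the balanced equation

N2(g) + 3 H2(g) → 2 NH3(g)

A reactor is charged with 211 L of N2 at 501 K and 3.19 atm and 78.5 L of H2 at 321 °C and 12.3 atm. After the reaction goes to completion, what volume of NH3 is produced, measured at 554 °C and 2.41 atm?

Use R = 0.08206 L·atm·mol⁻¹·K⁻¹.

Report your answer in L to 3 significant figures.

372 L

n(N2) = PV/RT = (3.19 × 211) / (0.08206 × 501) = 16.37 mol
n(H2) = PV/RT = (12.3 × 78.5) / (0.08206 × 594.15) = 19.80 mol
For 16.37 mol N2, stoichiometry requires (3/1) × 16.37 = 49.11 mol H2; 19.80 mol is available, so H2 is limiting.
n(NH3) = (2/3) × 19.80 = 13.20 mol
V(NH3) = nRT/P = 13.20 × 0.08206 × 827.15 / 2.41 = 371.8 L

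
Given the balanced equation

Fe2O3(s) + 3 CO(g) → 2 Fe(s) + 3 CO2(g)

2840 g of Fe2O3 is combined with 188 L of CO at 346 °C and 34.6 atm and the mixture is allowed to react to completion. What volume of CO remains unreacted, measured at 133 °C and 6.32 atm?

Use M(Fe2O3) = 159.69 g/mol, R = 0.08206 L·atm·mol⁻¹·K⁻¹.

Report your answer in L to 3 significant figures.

394 L

n(Fe2O3) = 2840 / 159.69 = 17.78 mol
n(CO) = PV/RT = (34.6 × 188) / (0.08206 × 619.15) = 128.0 mol
For 17.78 mol Fe2O3, stoichiometry requires (3/1) × 17.78 = 53.34 mol CO; 128.0 mol is available, so Fe2O3 is limiting.
n(CO) consumed = (3/1) × 17.78 = 53.34 mol; remaining = 128.0 − 53.34 = 74.66 mol
V(CO) = nRT/P = 74.66 × 0.08206 × 406.15 / 6.32 = 393.7 L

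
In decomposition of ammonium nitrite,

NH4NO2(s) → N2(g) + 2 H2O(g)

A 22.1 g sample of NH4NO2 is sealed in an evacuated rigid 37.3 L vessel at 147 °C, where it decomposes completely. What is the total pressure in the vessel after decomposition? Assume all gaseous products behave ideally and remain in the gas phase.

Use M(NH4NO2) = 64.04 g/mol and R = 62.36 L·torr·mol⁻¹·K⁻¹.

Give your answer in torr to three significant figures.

727 torr

n(NH4NO2) = 22.1 / 64.04 = 0.3451 mol
n(gas produced) = (3/1) × 0.3451 = 1.035 mol
P = nRT/V = 1.035 × 62.36 × 420.15 / 37.3 = 727.0 torr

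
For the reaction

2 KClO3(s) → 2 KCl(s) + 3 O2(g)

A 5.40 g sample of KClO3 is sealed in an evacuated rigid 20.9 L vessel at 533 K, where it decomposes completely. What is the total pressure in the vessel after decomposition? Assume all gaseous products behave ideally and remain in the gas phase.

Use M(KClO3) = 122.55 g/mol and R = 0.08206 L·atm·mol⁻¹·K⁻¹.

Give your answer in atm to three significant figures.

n(KClO3) = 5.40 / 122.55 = 0.04406 mol
n(gas produced) = (3/2) × 0.04406 = 0.06609 mol
P = nRT/V = 0.06609 × 0.08206 × 533 / 20.9 = 0.1383 atm

0.138 atm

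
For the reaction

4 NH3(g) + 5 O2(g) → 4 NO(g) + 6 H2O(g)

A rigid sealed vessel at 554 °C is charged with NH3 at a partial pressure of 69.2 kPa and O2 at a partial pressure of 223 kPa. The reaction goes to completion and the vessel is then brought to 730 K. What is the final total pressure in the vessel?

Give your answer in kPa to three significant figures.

At constant V, partial pressures at 554 °C are proportional to moles, so apply stoichiometry directly to pressures.
P(O2) required for 69.2 kPa of NH3 = (5/4) × 69.2 = 86.50 kPa; available 223 kPa, so NH3 is limiting.
P(O2) remaining = 223 − (5/4) × 69.2 = 136.5 kPa
P(gaseous products) = (4+6)/4 × 69.2 = 173.0 kPa
P_total at 554 °C = 136.5 + 173.0 = 309.5 kPa
Scaling to 730 K: P = 309.5 × 730/827.15 = 273.1 kPa

273 kPa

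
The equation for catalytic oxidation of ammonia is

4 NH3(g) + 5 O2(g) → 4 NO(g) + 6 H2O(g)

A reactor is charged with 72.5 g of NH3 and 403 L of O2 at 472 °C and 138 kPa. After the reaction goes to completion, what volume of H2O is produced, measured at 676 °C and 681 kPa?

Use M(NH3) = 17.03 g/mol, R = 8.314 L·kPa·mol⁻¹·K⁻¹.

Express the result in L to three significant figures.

74.0 L

n(NH3) = 72.5 / 17.03 = 4.257 mol
n(O2) = PV/RT = (138 × 403) / (8.314 × 745.15) = 8.977 mol
For 4.257 mol NH3, stoichiometry requires (5/4) × 4.257 = 5.321 mol O2; 8.977 mol is available, so NH3 is limiting.
n(H2O) = (6/4) × 4.257 = 6.385 mol
V(H2O) = nRT/P = 6.385 × 8.314 × 949.15 / 681 = 73.99 L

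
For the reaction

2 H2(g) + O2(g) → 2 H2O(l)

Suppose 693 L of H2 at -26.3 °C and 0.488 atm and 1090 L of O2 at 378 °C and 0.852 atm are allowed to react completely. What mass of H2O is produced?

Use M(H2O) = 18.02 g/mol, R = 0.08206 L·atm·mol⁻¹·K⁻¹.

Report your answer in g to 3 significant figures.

301 g

n(H2) = PV/RT = (0.488 × 693) / (0.08206 × 246.85) = 16.70 mol
n(O2) = PV/RT = (0.852 × 1090) / (0.08206 × 651.15) = 17.38 mol
For 16.70 mol H2, stoichiometry requires (1/2) × 16.70 = 8.350 mol O2; 17.38 mol is available, so H2 is limiting.
n(H2O) = (2/2) × 16.70 = 16.70 mol
m(H2O) = 16.70 × 18.02 = 300.9 g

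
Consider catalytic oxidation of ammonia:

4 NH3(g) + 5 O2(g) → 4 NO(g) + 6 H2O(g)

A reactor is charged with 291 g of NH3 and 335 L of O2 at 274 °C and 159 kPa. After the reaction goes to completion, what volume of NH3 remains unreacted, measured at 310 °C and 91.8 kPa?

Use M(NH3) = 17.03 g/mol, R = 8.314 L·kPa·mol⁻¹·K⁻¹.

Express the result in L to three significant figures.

408 L

n(NH3) = 291 / 17.03 = 17.09 mol
n(O2) = PV/RT = (159 × 335) / (8.314 × 547.15) = 11.71 mol
For 17.09 mol NH3, stoichiometry requires (5/4) × 17.09 = 21.36 mol O2; 11.71 mol is available, so O2 is limiting.
n(NH3) consumed = (4/5) × 11.71 = 9.368 mol; remaining = 17.09 − 9.368 = 7.722 mol
V(NH3) = nRT/P = 7.722 × 8.314 × 583.15 / 91.8 = 407.8 L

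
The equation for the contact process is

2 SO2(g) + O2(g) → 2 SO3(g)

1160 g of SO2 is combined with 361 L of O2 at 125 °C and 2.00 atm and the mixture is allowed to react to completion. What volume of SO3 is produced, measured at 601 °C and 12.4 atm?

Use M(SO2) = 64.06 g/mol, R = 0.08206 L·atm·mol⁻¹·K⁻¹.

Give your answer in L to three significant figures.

105 L

n(SO2) = 1160 / 64.06 = 18.11 mol
n(O2) = PV/RT = (2.00 × 361) / (0.08206 × 398.15) = 22.10 mol
For 18.11 mol SO2, stoichiometry requires (1/2) × 18.11 = 9.055 mol O2; 22.10 mol is available, so SO2 is limiting.
n(SO3) = (2/2) × 18.11 = 18.11 mol
V(SO3) = nRT/P = 18.11 × 0.08206 × 874.15 / 12.4 = 104.8 L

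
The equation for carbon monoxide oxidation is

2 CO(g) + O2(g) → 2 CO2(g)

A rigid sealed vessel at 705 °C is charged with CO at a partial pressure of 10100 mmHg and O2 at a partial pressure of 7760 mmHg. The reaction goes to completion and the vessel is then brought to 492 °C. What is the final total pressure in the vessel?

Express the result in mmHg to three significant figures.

Because the vessel is rigid and T is held at 705 °C, work the stoichiometry in partial pressures (P_i = n_iRT/V).
P(O2) required for 10100 mmHg of CO = (1/2) × 10100 = 5050 mmHg; available 7760 mmHg, so CO is limiting.
P(O2) remaining = 7760 − (1/2) × 10100 = 2710 mmHg
P(gaseous products) = (2)/2 × 10100 = 10100 mmHg
P_total at 705 °C = 2710 + 10100 = 12810 mmHg
Scaling to 492 °C: P = 12810 × 765.15/978.15 = 10020 mmHg

10000 mmHg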